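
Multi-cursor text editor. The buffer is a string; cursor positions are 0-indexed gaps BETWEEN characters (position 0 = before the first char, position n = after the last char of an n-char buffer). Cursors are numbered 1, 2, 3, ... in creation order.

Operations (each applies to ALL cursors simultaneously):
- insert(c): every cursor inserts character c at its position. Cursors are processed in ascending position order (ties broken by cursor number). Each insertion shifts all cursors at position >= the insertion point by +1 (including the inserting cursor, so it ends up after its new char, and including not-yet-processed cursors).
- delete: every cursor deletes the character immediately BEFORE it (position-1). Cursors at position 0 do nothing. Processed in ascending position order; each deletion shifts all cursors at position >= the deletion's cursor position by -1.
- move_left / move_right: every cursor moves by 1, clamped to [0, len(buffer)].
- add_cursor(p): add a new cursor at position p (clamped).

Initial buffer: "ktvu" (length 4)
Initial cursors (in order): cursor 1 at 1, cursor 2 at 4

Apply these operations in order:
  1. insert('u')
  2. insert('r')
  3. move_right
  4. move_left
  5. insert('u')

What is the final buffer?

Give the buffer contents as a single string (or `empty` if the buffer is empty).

Answer: kurutvuuur

Derivation:
After op 1 (insert('u')): buffer="kutvuu" (len 6), cursors c1@2 c2@6, authorship .1...2
After op 2 (insert('r')): buffer="kurtvuur" (len 8), cursors c1@3 c2@8, authorship .11...22
After op 3 (move_right): buffer="kurtvuur" (len 8), cursors c1@4 c2@8, authorship .11...22
After op 4 (move_left): buffer="kurtvuur" (len 8), cursors c1@3 c2@7, authorship .11...22
After op 5 (insert('u')): buffer="kurutvuuur" (len 10), cursors c1@4 c2@9, authorship .111...222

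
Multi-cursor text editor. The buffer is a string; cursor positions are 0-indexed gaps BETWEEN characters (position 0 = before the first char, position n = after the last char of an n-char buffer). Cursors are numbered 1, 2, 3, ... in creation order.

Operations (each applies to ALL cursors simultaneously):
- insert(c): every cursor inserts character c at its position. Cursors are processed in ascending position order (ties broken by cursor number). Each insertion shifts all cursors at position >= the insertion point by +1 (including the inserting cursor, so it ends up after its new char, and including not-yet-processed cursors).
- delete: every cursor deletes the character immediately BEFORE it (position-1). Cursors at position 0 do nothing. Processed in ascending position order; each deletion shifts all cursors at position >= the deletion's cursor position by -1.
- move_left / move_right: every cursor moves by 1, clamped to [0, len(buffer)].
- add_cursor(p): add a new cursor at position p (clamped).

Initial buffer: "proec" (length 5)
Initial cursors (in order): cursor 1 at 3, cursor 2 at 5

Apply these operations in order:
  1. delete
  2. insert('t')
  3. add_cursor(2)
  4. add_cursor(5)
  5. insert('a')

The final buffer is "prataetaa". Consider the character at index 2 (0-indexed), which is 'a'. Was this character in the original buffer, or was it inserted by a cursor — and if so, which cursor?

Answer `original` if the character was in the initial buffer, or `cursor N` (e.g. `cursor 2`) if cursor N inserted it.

After op 1 (delete): buffer="pre" (len 3), cursors c1@2 c2@3, authorship ...
After op 2 (insert('t')): buffer="prtet" (len 5), cursors c1@3 c2@5, authorship ..1.2
After op 3 (add_cursor(2)): buffer="prtet" (len 5), cursors c3@2 c1@3 c2@5, authorship ..1.2
After op 4 (add_cursor(5)): buffer="prtet" (len 5), cursors c3@2 c1@3 c2@5 c4@5, authorship ..1.2
After op 5 (insert('a')): buffer="prataetaa" (len 9), cursors c3@3 c1@5 c2@9 c4@9, authorship ..311.224
Authorship (.=original, N=cursor N): . . 3 1 1 . 2 2 4
Index 2: author = 3

Answer: cursor 3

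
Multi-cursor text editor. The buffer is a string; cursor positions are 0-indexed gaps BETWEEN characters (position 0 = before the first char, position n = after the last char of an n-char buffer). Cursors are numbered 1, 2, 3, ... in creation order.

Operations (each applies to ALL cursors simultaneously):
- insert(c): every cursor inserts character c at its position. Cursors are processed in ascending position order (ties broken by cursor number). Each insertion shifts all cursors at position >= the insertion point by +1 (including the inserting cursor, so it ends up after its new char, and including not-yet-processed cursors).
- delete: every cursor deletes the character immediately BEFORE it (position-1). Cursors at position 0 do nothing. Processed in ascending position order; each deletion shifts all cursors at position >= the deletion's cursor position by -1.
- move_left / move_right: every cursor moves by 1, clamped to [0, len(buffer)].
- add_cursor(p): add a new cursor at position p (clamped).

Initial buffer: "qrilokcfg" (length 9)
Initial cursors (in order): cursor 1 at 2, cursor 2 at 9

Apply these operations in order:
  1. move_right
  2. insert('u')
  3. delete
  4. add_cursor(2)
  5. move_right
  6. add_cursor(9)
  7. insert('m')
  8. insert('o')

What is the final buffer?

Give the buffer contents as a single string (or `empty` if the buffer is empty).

After op 1 (move_right): buffer="qrilokcfg" (len 9), cursors c1@3 c2@9, authorship .........
After op 2 (insert('u')): buffer="qriulokcfgu" (len 11), cursors c1@4 c2@11, authorship ...1......2
After op 3 (delete): buffer="qrilokcfg" (len 9), cursors c1@3 c2@9, authorship .........
After op 4 (add_cursor(2)): buffer="qrilokcfg" (len 9), cursors c3@2 c1@3 c2@9, authorship .........
After op 5 (move_right): buffer="qrilokcfg" (len 9), cursors c3@3 c1@4 c2@9, authorship .........
After op 6 (add_cursor(9)): buffer="qrilokcfg" (len 9), cursors c3@3 c1@4 c2@9 c4@9, authorship .........
After op 7 (insert('m')): buffer="qrimlmokcfgmm" (len 13), cursors c3@4 c1@6 c2@13 c4@13, authorship ...3.1.....24
After op 8 (insert('o')): buffer="qrimolmookcfgmmoo" (len 17), cursors c3@5 c1@8 c2@17 c4@17, authorship ...33.11.....2424

Answer: qrimolmookcfgmmoo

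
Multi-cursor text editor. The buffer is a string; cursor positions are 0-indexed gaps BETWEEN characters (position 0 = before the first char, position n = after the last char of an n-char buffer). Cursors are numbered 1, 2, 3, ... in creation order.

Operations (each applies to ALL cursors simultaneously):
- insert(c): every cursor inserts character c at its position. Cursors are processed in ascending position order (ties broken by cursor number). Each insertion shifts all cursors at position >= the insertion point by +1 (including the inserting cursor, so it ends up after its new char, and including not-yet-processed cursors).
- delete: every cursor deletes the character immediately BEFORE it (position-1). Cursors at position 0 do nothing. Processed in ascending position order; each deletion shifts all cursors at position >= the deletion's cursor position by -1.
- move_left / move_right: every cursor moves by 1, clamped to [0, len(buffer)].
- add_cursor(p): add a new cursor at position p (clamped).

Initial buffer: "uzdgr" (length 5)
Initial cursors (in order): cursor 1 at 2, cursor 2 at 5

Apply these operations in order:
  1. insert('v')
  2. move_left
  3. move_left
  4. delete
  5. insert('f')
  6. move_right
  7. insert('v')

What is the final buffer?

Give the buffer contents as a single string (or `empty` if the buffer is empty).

After op 1 (insert('v')): buffer="uzvdgrv" (len 7), cursors c1@3 c2@7, authorship ..1...2
After op 2 (move_left): buffer="uzvdgrv" (len 7), cursors c1@2 c2@6, authorship ..1...2
After op 3 (move_left): buffer="uzvdgrv" (len 7), cursors c1@1 c2@5, authorship ..1...2
After op 4 (delete): buffer="zvdrv" (len 5), cursors c1@0 c2@3, authorship .1..2
After op 5 (insert('f')): buffer="fzvdfrv" (len 7), cursors c1@1 c2@5, authorship 1.1.2.2
After op 6 (move_right): buffer="fzvdfrv" (len 7), cursors c1@2 c2@6, authorship 1.1.2.2
After op 7 (insert('v')): buffer="fzvvdfrvv" (len 9), cursors c1@3 c2@8, authorship 1.11.2.22

Answer: fzvvdfrvv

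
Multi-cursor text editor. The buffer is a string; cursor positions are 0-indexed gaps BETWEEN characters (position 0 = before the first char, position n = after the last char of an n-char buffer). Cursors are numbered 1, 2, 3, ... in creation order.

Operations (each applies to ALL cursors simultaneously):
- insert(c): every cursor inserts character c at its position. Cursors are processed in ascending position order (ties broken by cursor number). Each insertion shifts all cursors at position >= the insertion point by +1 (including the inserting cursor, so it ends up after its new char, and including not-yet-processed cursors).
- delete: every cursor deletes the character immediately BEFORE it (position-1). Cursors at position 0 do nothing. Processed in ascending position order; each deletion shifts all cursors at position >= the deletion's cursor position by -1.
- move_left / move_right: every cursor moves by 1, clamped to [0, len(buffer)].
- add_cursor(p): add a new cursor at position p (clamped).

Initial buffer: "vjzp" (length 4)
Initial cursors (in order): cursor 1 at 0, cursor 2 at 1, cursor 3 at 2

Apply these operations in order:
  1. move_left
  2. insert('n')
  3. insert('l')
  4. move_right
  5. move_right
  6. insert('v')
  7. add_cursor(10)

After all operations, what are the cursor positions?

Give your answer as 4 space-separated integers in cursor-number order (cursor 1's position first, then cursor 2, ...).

Answer: 8 8 12 10

Derivation:
After op 1 (move_left): buffer="vjzp" (len 4), cursors c1@0 c2@0 c3@1, authorship ....
After op 2 (insert('n')): buffer="nnvnjzp" (len 7), cursors c1@2 c2@2 c3@4, authorship 12.3...
After op 3 (insert('l')): buffer="nnllvnljzp" (len 10), cursors c1@4 c2@4 c3@7, authorship 1212.33...
After op 4 (move_right): buffer="nnllvnljzp" (len 10), cursors c1@5 c2@5 c3@8, authorship 1212.33...
After op 5 (move_right): buffer="nnllvnljzp" (len 10), cursors c1@6 c2@6 c3@9, authorship 1212.33...
After op 6 (insert('v')): buffer="nnllvnvvljzvp" (len 13), cursors c1@8 c2@8 c3@12, authorship 1212.3123..3.
After op 7 (add_cursor(10)): buffer="nnllvnvvljzvp" (len 13), cursors c1@8 c2@8 c4@10 c3@12, authorship 1212.3123..3.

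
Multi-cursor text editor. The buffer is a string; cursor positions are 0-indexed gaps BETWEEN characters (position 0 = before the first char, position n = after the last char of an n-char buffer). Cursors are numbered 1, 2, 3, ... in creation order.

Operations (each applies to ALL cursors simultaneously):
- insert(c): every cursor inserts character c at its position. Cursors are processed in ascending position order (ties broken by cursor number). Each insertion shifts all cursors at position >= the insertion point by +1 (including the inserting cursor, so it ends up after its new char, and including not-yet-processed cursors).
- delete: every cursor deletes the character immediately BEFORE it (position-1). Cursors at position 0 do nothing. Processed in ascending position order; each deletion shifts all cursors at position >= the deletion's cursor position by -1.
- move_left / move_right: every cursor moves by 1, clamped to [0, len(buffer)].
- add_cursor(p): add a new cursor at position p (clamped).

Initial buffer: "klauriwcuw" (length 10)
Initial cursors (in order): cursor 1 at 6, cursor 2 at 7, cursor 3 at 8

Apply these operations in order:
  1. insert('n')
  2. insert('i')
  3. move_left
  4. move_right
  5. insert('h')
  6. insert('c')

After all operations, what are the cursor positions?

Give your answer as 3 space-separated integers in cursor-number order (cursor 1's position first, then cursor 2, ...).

After op 1 (insert('n')): buffer="klaurinwncnuw" (len 13), cursors c1@7 c2@9 c3@11, authorship ......1.2.3..
After op 2 (insert('i')): buffer="klauriniwnicniuw" (len 16), cursors c1@8 c2@11 c3@14, authorship ......11.22.33..
After op 3 (move_left): buffer="klauriniwnicniuw" (len 16), cursors c1@7 c2@10 c3@13, authorship ......11.22.33..
After op 4 (move_right): buffer="klauriniwnicniuw" (len 16), cursors c1@8 c2@11 c3@14, authorship ......11.22.33..
After op 5 (insert('h')): buffer="klaurinihwnihcnihuw" (len 19), cursors c1@9 c2@13 c3@17, authorship ......111.222.333..
After op 6 (insert('c')): buffer="klaurinihcwnihccnihcuw" (len 22), cursors c1@10 c2@15 c3@20, authorship ......1111.2222.3333..

Answer: 10 15 20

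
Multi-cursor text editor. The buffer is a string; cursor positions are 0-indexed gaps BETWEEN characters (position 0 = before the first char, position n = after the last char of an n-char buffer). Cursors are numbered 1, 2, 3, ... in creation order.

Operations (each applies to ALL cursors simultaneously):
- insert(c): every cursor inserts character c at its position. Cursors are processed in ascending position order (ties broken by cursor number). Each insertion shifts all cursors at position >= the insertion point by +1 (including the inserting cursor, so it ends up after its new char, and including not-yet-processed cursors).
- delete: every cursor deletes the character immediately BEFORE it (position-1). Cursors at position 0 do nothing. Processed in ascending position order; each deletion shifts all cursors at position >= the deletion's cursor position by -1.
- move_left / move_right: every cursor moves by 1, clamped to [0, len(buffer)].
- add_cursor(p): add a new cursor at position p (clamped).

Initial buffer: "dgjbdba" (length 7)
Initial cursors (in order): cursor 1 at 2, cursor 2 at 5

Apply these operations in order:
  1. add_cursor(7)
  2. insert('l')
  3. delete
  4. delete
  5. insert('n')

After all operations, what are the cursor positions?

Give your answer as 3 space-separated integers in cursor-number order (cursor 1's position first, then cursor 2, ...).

Answer: 2 5 7

Derivation:
After op 1 (add_cursor(7)): buffer="dgjbdba" (len 7), cursors c1@2 c2@5 c3@7, authorship .......
After op 2 (insert('l')): buffer="dgljbdlbal" (len 10), cursors c1@3 c2@7 c3@10, authorship ..1...2..3
After op 3 (delete): buffer="dgjbdba" (len 7), cursors c1@2 c2@5 c3@7, authorship .......
After op 4 (delete): buffer="djbb" (len 4), cursors c1@1 c2@3 c3@4, authorship ....
After op 5 (insert('n')): buffer="dnjbnbn" (len 7), cursors c1@2 c2@5 c3@7, authorship .1..2.3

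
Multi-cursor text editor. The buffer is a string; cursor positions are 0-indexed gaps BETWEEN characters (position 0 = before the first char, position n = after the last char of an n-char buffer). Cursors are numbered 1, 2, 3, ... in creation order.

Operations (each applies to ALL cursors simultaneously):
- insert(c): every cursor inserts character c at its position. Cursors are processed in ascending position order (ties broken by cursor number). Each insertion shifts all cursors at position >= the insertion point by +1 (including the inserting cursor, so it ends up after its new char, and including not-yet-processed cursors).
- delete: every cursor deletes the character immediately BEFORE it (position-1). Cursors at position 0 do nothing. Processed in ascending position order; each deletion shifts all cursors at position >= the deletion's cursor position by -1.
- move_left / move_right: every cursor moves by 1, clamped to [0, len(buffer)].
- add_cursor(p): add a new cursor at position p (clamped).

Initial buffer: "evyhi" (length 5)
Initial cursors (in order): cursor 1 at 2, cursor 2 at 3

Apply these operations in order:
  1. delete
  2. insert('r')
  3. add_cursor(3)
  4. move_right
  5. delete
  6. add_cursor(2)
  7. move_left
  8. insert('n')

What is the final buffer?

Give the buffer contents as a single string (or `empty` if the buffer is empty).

Answer: nnneni

Derivation:
After op 1 (delete): buffer="ehi" (len 3), cursors c1@1 c2@1, authorship ...
After op 2 (insert('r')): buffer="errhi" (len 5), cursors c1@3 c2@3, authorship .12..
After op 3 (add_cursor(3)): buffer="errhi" (len 5), cursors c1@3 c2@3 c3@3, authorship .12..
After op 4 (move_right): buffer="errhi" (len 5), cursors c1@4 c2@4 c3@4, authorship .12..
After op 5 (delete): buffer="ei" (len 2), cursors c1@1 c2@1 c3@1, authorship ..
After op 6 (add_cursor(2)): buffer="ei" (len 2), cursors c1@1 c2@1 c3@1 c4@2, authorship ..
After op 7 (move_left): buffer="ei" (len 2), cursors c1@0 c2@0 c3@0 c4@1, authorship ..
After op 8 (insert('n')): buffer="nnneni" (len 6), cursors c1@3 c2@3 c3@3 c4@5, authorship 123.4.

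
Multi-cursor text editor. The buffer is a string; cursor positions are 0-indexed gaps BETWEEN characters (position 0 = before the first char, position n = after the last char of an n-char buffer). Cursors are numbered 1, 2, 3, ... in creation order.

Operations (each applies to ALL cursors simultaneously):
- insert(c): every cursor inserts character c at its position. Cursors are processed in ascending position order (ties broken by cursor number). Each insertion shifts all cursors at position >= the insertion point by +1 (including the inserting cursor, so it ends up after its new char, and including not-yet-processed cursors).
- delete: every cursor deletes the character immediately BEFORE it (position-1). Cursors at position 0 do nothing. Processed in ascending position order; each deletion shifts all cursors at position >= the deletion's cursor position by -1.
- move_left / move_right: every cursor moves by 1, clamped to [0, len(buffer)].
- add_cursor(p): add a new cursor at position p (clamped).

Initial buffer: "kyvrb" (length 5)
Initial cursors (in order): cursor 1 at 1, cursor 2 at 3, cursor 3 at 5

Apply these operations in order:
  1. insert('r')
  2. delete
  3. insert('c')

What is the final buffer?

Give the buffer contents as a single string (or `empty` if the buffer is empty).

After op 1 (insert('r')): buffer="kryvrrbr" (len 8), cursors c1@2 c2@5 c3@8, authorship .1..2..3
After op 2 (delete): buffer="kyvrb" (len 5), cursors c1@1 c2@3 c3@5, authorship .....
After op 3 (insert('c')): buffer="kcyvcrbc" (len 8), cursors c1@2 c2@5 c3@8, authorship .1..2..3

Answer: kcyvcrbc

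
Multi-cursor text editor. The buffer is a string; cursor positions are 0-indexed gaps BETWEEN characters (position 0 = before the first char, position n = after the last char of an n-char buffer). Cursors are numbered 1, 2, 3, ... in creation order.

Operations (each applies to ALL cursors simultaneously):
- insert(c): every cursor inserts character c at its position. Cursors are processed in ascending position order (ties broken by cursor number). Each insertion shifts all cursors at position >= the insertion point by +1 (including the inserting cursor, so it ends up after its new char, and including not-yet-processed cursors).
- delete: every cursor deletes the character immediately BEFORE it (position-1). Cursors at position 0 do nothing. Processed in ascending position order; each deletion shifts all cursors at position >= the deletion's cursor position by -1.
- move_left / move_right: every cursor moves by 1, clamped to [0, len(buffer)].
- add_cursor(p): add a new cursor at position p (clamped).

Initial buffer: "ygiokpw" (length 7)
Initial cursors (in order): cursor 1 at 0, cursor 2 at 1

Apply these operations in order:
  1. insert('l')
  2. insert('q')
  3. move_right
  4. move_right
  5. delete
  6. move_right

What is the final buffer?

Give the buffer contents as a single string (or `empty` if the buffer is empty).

After op 1 (insert('l')): buffer="lylgiokpw" (len 9), cursors c1@1 c2@3, authorship 1.2......
After op 2 (insert('q')): buffer="lqylqgiokpw" (len 11), cursors c1@2 c2@5, authorship 11.22......
After op 3 (move_right): buffer="lqylqgiokpw" (len 11), cursors c1@3 c2@6, authorship 11.22......
After op 4 (move_right): buffer="lqylqgiokpw" (len 11), cursors c1@4 c2@7, authorship 11.22......
After op 5 (delete): buffer="lqyqgokpw" (len 9), cursors c1@3 c2@5, authorship 11.2.....
After op 6 (move_right): buffer="lqyqgokpw" (len 9), cursors c1@4 c2@6, authorship 11.2.....

Answer: lqyqgokpw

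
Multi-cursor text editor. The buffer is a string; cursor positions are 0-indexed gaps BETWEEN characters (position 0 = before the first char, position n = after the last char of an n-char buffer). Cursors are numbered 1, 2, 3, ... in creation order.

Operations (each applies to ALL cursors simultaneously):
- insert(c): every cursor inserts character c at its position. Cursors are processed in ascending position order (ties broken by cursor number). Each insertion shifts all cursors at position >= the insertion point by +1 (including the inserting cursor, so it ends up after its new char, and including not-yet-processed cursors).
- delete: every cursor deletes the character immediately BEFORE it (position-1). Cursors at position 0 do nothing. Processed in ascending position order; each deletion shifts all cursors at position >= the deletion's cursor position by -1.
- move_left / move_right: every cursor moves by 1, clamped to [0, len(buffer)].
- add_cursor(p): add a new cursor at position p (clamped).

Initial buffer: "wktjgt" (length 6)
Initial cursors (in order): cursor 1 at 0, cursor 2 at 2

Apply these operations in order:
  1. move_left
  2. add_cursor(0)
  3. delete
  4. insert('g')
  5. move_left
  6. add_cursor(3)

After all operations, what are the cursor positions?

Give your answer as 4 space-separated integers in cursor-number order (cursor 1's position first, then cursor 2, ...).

Answer: 2 2 2 3

Derivation:
After op 1 (move_left): buffer="wktjgt" (len 6), cursors c1@0 c2@1, authorship ......
After op 2 (add_cursor(0)): buffer="wktjgt" (len 6), cursors c1@0 c3@0 c2@1, authorship ......
After op 3 (delete): buffer="ktjgt" (len 5), cursors c1@0 c2@0 c3@0, authorship .....
After op 4 (insert('g')): buffer="gggktjgt" (len 8), cursors c1@3 c2@3 c3@3, authorship 123.....
After op 5 (move_left): buffer="gggktjgt" (len 8), cursors c1@2 c2@2 c3@2, authorship 123.....
After op 6 (add_cursor(3)): buffer="gggktjgt" (len 8), cursors c1@2 c2@2 c3@2 c4@3, authorship 123.....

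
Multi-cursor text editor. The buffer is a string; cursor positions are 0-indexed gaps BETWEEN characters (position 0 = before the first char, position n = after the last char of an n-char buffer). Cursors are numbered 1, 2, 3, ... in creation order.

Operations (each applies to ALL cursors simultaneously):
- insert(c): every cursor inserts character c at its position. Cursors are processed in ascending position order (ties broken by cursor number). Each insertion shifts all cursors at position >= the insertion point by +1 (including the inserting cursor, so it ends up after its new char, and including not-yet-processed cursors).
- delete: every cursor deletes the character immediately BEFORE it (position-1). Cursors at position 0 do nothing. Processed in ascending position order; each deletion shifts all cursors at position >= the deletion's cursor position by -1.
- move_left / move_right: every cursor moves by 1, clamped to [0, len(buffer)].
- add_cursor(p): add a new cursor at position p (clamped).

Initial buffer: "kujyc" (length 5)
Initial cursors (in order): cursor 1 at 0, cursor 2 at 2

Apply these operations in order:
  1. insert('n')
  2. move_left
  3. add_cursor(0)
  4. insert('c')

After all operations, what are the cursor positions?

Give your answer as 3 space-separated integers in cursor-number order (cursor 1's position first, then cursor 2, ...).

After op 1 (insert('n')): buffer="nkunjyc" (len 7), cursors c1@1 c2@4, authorship 1..2...
After op 2 (move_left): buffer="nkunjyc" (len 7), cursors c1@0 c2@3, authorship 1..2...
After op 3 (add_cursor(0)): buffer="nkunjyc" (len 7), cursors c1@0 c3@0 c2@3, authorship 1..2...
After op 4 (insert('c')): buffer="ccnkucnjyc" (len 10), cursors c1@2 c3@2 c2@6, authorship 131..22...

Answer: 2 6 2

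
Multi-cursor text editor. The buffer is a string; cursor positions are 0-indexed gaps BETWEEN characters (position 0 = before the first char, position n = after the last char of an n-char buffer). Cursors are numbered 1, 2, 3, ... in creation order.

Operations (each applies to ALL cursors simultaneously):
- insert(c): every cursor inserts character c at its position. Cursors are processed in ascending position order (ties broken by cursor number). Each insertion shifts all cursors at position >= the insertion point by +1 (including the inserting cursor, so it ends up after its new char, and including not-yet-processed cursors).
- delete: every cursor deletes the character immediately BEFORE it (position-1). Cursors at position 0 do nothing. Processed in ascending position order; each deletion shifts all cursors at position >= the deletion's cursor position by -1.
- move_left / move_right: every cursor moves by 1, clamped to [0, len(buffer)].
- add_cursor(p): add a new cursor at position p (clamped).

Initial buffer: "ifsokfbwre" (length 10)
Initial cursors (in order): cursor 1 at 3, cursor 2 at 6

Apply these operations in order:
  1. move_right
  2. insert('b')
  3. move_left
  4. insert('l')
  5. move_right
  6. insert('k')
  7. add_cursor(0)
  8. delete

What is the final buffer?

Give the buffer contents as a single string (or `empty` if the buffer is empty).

After op 1 (move_right): buffer="ifsokfbwre" (len 10), cursors c1@4 c2@7, authorship ..........
After op 2 (insert('b')): buffer="ifsobkfbbwre" (len 12), cursors c1@5 c2@9, authorship ....1...2...
After op 3 (move_left): buffer="ifsobkfbbwre" (len 12), cursors c1@4 c2@8, authorship ....1...2...
After op 4 (insert('l')): buffer="ifsolbkfblbwre" (len 14), cursors c1@5 c2@10, authorship ....11...22...
After op 5 (move_right): buffer="ifsolbkfblbwre" (len 14), cursors c1@6 c2@11, authorship ....11...22...
After op 6 (insert('k')): buffer="ifsolbkkfblbkwre" (len 16), cursors c1@7 c2@13, authorship ....111...222...
After op 7 (add_cursor(0)): buffer="ifsolbkkfblbkwre" (len 16), cursors c3@0 c1@7 c2@13, authorship ....111...222...
After op 8 (delete): buffer="ifsolbkfblbwre" (len 14), cursors c3@0 c1@6 c2@11, authorship ....11...22...

Answer: ifsolbkfblbwre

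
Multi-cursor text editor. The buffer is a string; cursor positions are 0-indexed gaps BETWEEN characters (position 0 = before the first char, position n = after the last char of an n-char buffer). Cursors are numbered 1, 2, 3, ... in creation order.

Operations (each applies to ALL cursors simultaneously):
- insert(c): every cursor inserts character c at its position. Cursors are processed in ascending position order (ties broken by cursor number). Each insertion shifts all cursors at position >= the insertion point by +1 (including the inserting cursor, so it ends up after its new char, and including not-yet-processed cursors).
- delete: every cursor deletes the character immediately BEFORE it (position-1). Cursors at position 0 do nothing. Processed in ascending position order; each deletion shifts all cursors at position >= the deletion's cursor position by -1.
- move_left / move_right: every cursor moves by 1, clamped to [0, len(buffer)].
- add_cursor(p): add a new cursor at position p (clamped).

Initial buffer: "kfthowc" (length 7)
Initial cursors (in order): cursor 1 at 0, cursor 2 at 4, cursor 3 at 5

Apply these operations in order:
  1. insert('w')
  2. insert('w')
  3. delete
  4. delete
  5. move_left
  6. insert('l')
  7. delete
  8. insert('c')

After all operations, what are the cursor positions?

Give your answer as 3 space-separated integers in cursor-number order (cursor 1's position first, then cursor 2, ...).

After op 1 (insert('w')): buffer="wkfthwowwc" (len 10), cursors c1@1 c2@6 c3@8, authorship 1....2.3..
After op 2 (insert('w')): buffer="wwkfthwwowwwc" (len 13), cursors c1@2 c2@8 c3@11, authorship 11....22.33..
After op 3 (delete): buffer="wkfthwowwc" (len 10), cursors c1@1 c2@6 c3@8, authorship 1....2.3..
After op 4 (delete): buffer="kfthowc" (len 7), cursors c1@0 c2@4 c3@5, authorship .......
After op 5 (move_left): buffer="kfthowc" (len 7), cursors c1@0 c2@3 c3@4, authorship .......
After op 6 (insert('l')): buffer="lkftlhlowc" (len 10), cursors c1@1 c2@5 c3@7, authorship 1...2.3...
After op 7 (delete): buffer="kfthowc" (len 7), cursors c1@0 c2@3 c3@4, authorship .......
After op 8 (insert('c')): buffer="ckftchcowc" (len 10), cursors c1@1 c2@5 c3@7, authorship 1...2.3...

Answer: 1 5 7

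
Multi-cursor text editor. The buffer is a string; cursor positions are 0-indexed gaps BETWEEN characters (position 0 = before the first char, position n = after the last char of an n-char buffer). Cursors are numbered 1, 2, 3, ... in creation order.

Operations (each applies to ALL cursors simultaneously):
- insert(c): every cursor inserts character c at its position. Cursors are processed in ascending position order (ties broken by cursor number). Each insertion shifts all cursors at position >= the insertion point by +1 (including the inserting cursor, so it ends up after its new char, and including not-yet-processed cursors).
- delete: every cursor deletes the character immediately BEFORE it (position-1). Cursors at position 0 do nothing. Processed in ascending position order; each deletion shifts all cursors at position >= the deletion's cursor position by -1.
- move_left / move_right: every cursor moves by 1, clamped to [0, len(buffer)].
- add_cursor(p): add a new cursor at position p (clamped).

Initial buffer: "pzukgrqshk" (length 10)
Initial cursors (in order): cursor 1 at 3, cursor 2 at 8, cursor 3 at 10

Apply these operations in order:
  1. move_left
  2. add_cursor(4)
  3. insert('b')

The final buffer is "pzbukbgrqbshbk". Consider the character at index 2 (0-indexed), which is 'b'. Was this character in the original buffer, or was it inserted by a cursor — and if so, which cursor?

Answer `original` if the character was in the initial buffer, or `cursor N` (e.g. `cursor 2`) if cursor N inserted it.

Answer: cursor 1

Derivation:
After op 1 (move_left): buffer="pzukgrqshk" (len 10), cursors c1@2 c2@7 c3@9, authorship ..........
After op 2 (add_cursor(4)): buffer="pzukgrqshk" (len 10), cursors c1@2 c4@4 c2@7 c3@9, authorship ..........
After op 3 (insert('b')): buffer="pzbukbgrqbshbk" (len 14), cursors c1@3 c4@6 c2@10 c3@13, authorship ..1..4...2..3.
Authorship (.=original, N=cursor N): . . 1 . . 4 . . . 2 . . 3 .
Index 2: author = 1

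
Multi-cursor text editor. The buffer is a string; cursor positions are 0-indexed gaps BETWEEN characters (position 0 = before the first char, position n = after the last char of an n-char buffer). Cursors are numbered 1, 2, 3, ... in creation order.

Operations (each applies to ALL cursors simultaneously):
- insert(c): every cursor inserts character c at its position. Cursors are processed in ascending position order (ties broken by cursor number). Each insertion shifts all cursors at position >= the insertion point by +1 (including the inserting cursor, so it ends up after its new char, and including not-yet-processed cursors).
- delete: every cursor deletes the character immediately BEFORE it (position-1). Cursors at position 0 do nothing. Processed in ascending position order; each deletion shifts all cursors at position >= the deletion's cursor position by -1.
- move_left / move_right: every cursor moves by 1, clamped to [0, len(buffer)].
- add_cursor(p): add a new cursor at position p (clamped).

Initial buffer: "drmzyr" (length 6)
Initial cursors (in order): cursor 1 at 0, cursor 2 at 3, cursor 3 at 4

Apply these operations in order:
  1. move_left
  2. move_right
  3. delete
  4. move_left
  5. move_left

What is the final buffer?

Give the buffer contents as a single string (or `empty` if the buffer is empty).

Answer: ryr

Derivation:
After op 1 (move_left): buffer="drmzyr" (len 6), cursors c1@0 c2@2 c3@3, authorship ......
After op 2 (move_right): buffer="drmzyr" (len 6), cursors c1@1 c2@3 c3@4, authorship ......
After op 3 (delete): buffer="ryr" (len 3), cursors c1@0 c2@1 c3@1, authorship ...
After op 4 (move_left): buffer="ryr" (len 3), cursors c1@0 c2@0 c3@0, authorship ...
After op 5 (move_left): buffer="ryr" (len 3), cursors c1@0 c2@0 c3@0, authorship ...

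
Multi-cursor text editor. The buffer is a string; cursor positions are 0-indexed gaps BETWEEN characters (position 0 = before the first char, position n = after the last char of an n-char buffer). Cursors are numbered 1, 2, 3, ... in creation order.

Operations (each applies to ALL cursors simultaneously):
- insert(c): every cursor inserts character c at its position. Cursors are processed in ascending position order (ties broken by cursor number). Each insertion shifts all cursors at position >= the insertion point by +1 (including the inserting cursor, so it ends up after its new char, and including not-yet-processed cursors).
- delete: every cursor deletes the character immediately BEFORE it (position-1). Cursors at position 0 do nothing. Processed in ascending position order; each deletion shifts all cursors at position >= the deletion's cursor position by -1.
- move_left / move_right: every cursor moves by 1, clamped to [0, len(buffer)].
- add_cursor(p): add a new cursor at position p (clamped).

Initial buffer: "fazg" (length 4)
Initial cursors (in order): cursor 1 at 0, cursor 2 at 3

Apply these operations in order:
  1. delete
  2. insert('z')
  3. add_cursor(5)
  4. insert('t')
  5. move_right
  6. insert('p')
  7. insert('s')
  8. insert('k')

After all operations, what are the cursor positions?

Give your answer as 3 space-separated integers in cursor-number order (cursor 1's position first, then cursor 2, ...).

After op 1 (delete): buffer="fag" (len 3), cursors c1@0 c2@2, authorship ...
After op 2 (insert('z')): buffer="zfazg" (len 5), cursors c1@1 c2@4, authorship 1..2.
After op 3 (add_cursor(5)): buffer="zfazg" (len 5), cursors c1@1 c2@4 c3@5, authorship 1..2.
After op 4 (insert('t')): buffer="ztfaztgt" (len 8), cursors c1@2 c2@6 c3@8, authorship 11..22.3
After op 5 (move_right): buffer="ztfaztgt" (len 8), cursors c1@3 c2@7 c3@8, authorship 11..22.3
After op 6 (insert('p')): buffer="ztfpaztgptp" (len 11), cursors c1@4 c2@9 c3@11, authorship 11.1.22.233
After op 7 (insert('s')): buffer="ztfpsaztgpstps" (len 14), cursors c1@5 c2@11 c3@14, authorship 11.11.22.22333
After op 8 (insert('k')): buffer="ztfpskaztgpsktpsk" (len 17), cursors c1@6 c2@13 c3@17, authorship 11.111.22.2223333

Answer: 6 13 17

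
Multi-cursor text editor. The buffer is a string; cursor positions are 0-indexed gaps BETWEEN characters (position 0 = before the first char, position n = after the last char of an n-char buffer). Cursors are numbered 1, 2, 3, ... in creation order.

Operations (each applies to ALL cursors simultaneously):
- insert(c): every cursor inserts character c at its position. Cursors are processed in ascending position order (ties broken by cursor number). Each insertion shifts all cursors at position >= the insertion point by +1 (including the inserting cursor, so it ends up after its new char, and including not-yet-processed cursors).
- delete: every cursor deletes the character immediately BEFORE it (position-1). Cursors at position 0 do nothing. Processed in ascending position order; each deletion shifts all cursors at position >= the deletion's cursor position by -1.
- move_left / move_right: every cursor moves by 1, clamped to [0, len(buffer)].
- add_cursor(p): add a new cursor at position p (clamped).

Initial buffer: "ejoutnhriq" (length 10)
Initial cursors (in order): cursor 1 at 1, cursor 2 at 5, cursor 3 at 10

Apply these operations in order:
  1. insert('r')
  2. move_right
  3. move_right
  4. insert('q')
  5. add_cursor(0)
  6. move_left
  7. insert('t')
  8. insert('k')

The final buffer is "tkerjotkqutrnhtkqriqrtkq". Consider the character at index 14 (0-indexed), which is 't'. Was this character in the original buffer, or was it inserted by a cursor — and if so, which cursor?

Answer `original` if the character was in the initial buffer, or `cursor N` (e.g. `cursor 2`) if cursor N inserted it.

Answer: cursor 2

Derivation:
After op 1 (insert('r')): buffer="erjoutrnhriqr" (len 13), cursors c1@2 c2@7 c3@13, authorship .1....2.....3
After op 2 (move_right): buffer="erjoutrnhriqr" (len 13), cursors c1@3 c2@8 c3@13, authorship .1....2.....3
After op 3 (move_right): buffer="erjoutrnhriqr" (len 13), cursors c1@4 c2@9 c3@13, authorship .1....2.....3
After op 4 (insert('q')): buffer="erjoqutrnhqriqrq" (len 16), cursors c1@5 c2@11 c3@16, authorship .1..1..2..2...33
After op 5 (add_cursor(0)): buffer="erjoqutrnhqriqrq" (len 16), cursors c4@0 c1@5 c2@11 c3@16, authorship .1..1..2..2...33
After op 6 (move_left): buffer="erjoqutrnhqriqrq" (len 16), cursors c4@0 c1@4 c2@10 c3@15, authorship .1..1..2..2...33
After op 7 (insert('t')): buffer="terjotqutrnhtqriqrtq" (len 20), cursors c4@1 c1@6 c2@13 c3@19, authorship 4.1..11..2..22...333
After op 8 (insert('k')): buffer="tkerjotkqutrnhtkqriqrtkq" (len 24), cursors c4@2 c1@8 c2@16 c3@23, authorship 44.1..111..2..222...3333
Authorship (.=original, N=cursor N): 4 4 . 1 . . 1 1 1 . . 2 . . 2 2 2 . . . 3 3 3 3
Index 14: author = 2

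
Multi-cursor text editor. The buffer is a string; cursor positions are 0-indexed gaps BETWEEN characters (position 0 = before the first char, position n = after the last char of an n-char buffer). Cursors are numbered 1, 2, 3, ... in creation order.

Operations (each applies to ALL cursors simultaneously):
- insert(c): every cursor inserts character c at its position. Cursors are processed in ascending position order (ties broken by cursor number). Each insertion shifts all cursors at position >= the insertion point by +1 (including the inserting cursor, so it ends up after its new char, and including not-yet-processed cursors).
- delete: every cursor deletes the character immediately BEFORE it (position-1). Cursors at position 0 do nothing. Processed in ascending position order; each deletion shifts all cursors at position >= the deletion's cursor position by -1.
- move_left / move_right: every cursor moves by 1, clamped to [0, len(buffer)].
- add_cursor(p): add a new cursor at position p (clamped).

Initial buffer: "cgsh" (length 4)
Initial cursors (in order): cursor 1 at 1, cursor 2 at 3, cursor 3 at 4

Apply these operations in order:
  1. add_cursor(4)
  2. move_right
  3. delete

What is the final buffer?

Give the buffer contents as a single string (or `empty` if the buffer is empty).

After op 1 (add_cursor(4)): buffer="cgsh" (len 4), cursors c1@1 c2@3 c3@4 c4@4, authorship ....
After op 2 (move_right): buffer="cgsh" (len 4), cursors c1@2 c2@4 c3@4 c4@4, authorship ....
After op 3 (delete): buffer="" (len 0), cursors c1@0 c2@0 c3@0 c4@0, authorship 

Answer: empty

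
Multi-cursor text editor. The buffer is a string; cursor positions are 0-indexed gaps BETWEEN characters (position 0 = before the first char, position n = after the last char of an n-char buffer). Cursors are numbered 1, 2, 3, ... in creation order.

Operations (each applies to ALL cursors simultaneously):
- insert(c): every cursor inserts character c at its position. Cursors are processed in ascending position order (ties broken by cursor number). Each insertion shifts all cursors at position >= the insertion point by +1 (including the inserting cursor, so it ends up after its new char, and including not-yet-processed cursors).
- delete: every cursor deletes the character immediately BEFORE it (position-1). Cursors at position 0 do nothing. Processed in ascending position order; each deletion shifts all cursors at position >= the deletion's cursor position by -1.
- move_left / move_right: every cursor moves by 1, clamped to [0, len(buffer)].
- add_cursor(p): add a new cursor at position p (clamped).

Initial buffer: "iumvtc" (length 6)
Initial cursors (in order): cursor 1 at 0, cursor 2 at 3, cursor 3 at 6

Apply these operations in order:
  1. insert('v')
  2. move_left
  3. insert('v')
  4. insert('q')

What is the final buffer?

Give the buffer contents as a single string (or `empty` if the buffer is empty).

After op 1 (insert('v')): buffer="viumvvtcv" (len 9), cursors c1@1 c2@5 c3@9, authorship 1...2...3
After op 2 (move_left): buffer="viumvvtcv" (len 9), cursors c1@0 c2@4 c3@8, authorship 1...2...3
After op 3 (insert('v')): buffer="vviumvvvtcvv" (len 12), cursors c1@1 c2@6 c3@11, authorship 11...22...33
After op 4 (insert('q')): buffer="vqviumvqvvtcvqv" (len 15), cursors c1@2 c2@8 c3@14, authorship 111...222...333

Answer: vqviumvqvvtcvqv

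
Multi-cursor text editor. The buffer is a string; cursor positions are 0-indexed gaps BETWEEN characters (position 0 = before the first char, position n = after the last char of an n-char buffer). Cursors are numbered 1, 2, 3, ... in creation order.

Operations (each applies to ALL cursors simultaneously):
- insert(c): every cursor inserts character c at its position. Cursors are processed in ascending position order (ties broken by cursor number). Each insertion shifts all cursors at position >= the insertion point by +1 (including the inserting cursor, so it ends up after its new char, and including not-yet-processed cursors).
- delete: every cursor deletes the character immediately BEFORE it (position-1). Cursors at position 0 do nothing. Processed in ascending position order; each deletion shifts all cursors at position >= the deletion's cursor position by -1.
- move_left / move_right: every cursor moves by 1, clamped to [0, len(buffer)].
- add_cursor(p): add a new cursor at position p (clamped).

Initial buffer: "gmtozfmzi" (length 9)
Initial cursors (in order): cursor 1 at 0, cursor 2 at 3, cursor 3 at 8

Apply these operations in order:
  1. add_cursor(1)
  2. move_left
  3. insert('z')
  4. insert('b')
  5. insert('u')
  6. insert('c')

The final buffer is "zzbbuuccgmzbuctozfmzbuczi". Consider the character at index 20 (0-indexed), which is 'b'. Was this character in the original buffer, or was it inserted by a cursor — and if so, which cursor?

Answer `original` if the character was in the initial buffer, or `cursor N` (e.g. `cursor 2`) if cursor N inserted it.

Answer: cursor 3

Derivation:
After op 1 (add_cursor(1)): buffer="gmtozfmzi" (len 9), cursors c1@0 c4@1 c2@3 c3@8, authorship .........
After op 2 (move_left): buffer="gmtozfmzi" (len 9), cursors c1@0 c4@0 c2@2 c3@7, authorship .........
After op 3 (insert('z')): buffer="zzgmztozfmzzi" (len 13), cursors c1@2 c4@2 c2@5 c3@11, authorship 14..2.....3..
After op 4 (insert('b')): buffer="zzbbgmzbtozfmzbzi" (len 17), cursors c1@4 c4@4 c2@8 c3@15, authorship 1414..22.....33..
After op 5 (insert('u')): buffer="zzbbuugmzbutozfmzbuzi" (len 21), cursors c1@6 c4@6 c2@11 c3@19, authorship 141414..222.....333..
After op 6 (insert('c')): buffer="zzbbuuccgmzbuctozfmzbuczi" (len 25), cursors c1@8 c4@8 c2@14 c3@23, authorship 14141414..2222.....3333..
Authorship (.=original, N=cursor N): 1 4 1 4 1 4 1 4 . . 2 2 2 2 . . . . . 3 3 3 3 . .
Index 20: author = 3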